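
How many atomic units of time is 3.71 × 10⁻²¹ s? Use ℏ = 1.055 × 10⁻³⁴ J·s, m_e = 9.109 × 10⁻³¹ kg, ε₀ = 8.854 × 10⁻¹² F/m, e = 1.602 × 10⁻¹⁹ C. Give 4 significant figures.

1.531 × 10⁻⁴

atomic unit of time: τ_au = (4πε₀)²ℏ³/(m_e e⁴) = 2.423 × 10⁻¹⁷ s.
3.71 × 10⁻²¹ / 2.423 × 10⁻¹⁷ = 1.531 × 10⁻⁴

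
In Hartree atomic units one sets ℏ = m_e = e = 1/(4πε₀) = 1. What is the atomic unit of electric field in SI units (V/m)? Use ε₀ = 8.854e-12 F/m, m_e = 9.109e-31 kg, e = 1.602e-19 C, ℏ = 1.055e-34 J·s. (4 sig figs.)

E_au = E_h/(e a₀) = m_e²e⁵/((4πε₀)³ℏ⁴)
E_h = 4.354e-18 J
a₀ = 5.297e-11 m
E_h/(e·a₀) = 5.131e11 V/m

5.131e11 V/m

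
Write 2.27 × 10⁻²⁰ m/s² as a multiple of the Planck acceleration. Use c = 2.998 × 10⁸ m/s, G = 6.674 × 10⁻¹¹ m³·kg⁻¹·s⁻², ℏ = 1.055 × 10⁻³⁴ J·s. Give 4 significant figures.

4.083 × 10⁻⁷²

Planck acceleration: a_P = √(c⁷/(ℏG)) = 5.560 × 10⁵¹ m/s².
2.27 × 10⁻²⁰ / 5.560 × 10⁵¹ = 4.083 × 10⁻⁷²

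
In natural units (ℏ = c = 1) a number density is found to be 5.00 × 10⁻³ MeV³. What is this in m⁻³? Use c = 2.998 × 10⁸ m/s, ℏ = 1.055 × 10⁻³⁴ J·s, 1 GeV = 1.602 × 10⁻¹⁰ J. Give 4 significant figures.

6.497 × 10³⁵ m⁻³

Number density is [L]⁻³ = [E]³/(ℏc)³.
1 GeV³ → 1/(ℏc)³ × (1 GeV in J)³ = 1.299 × 10⁴⁷ m⁻³.
Convert the energy scale: 5.00 × 10⁻³ MeV³ = 5.00 × 10⁻¹² GeV³.
Result: 5.00 × 10⁻¹² × 1.299 × 10⁴⁷ = 6.497 × 10³⁵ m⁻³.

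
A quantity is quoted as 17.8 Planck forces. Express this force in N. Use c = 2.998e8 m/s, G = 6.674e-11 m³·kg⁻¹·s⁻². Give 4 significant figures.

One Planck force: F_P = c⁴/G = 1.210e44 N.
17.8 × 1.210e44 N = 2.155e45 N

2.155e45 N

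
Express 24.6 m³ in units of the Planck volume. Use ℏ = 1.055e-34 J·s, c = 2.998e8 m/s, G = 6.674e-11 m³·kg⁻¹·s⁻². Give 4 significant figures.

5.824e105

Planck volume: V_P = (ℏG/c³)^(3/2) = 4.224e-105 m³.
24.6 / 4.224e-105 = 5.824e105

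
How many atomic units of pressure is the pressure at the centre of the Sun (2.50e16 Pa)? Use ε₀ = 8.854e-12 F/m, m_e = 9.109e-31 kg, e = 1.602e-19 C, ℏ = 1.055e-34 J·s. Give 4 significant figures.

853.5

atomic unit of pressure: P_au = E_h/a₀³ = m_e⁴e¹⁰/((4πε₀)⁵ℏ⁸) = 2.929e13 Pa.
2.50e16 / 2.929e13 = 853.5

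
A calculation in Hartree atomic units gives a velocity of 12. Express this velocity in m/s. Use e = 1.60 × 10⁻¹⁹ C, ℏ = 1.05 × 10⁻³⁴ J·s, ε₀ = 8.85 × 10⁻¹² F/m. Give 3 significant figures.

2.63 × 10⁷ m/s

One atomic unit of velocity: v_au = e²/(4πε₀ℏ) = 2.19 × 10⁶ m/s.
12 × 2.19 × 10⁶ m/s = 2.63 × 10⁷ m/s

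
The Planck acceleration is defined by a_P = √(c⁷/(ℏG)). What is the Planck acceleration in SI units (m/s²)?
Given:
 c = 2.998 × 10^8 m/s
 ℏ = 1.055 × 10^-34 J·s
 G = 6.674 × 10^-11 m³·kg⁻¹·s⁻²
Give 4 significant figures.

5.560 × 10^51 m/s²

a_P = √(c⁷/(ℏG))
  = √(3.092 × 10^103)
  = 5.560 × 10^51 m/s²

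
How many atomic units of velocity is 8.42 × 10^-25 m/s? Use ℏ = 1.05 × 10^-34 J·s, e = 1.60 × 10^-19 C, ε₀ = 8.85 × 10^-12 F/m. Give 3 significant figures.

3.84 × 10^-31

atomic unit of velocity: v_au = e²/(4πε₀ℏ) = 2.19 × 10^6 m/s.
8.42 × 10^-25 / 2.19 × 10^6 = 3.84 × 10^-31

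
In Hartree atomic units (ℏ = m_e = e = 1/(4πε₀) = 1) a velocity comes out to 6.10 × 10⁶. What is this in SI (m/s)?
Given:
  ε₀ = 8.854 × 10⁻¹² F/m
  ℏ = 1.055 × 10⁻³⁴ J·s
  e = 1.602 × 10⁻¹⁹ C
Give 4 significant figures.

1.334 × 10¹³ m/s

One atomic unit of velocity: v_au = e²/(4πε₀ℏ) = 2.186 × 10⁶ m/s.
6.10 × 10⁶ × 2.186 × 10⁶ m/s = 1.334 × 10¹³ m/s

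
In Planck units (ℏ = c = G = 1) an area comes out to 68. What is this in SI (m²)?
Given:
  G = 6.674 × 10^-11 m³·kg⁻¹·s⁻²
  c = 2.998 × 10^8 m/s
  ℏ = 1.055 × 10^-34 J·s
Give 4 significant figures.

One Planck area: A_P = ℏG/c³ = 2.613 × 10^-70 m².
68 × 2.613 × 10^-70 m² = 1.777 × 10^-68 m²

1.777 × 10^-68 m²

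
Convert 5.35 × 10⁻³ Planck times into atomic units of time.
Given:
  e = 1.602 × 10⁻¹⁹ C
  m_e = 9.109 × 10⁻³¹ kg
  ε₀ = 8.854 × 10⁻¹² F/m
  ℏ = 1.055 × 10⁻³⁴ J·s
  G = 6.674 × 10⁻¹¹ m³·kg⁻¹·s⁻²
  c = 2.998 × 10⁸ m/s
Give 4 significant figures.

1.191 × 10⁻²⁹

Planck time: t_P = √(ℏG/c⁵) = 5.392 × 10⁻⁴⁴ s
atomic unit of time: τ_au = (4πε₀)²ℏ³/(m_e e⁴) = 2.423 × 10⁻¹⁷ s
5.35 × 10⁻³ × 5.392 × 10⁻⁴⁴ / 2.423 × 10⁻¹⁷ = 1.191 × 10⁻²⁹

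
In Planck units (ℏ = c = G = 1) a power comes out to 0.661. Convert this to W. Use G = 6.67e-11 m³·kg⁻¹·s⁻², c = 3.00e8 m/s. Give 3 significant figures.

2.41e52 W

One Planck power: P_P = c⁵/G = 3.64e52 W.
0.661 × 3.64e52 W = 2.41e52 W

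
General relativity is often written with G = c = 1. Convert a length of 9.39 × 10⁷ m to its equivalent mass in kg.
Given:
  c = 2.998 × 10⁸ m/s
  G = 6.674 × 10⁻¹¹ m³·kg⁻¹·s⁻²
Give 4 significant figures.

1.265 × 10³⁵ kg

Length → mass via c²/G.
9.39 × 10⁷ m × (c²/G) = 1.265 × 10³⁵ kg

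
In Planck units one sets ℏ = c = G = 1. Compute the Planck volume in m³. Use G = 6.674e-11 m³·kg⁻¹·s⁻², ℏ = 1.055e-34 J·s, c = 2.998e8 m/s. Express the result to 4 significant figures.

V_P = (ℏG/c³)^(3/2)
  = √(1.784e-209)
  = 4.224e-105 m³

4.224e-105 m³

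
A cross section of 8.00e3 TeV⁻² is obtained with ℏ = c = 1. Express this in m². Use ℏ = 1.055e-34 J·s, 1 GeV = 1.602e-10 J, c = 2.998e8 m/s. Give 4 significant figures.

3.118e-34 m²

Area is [L]² = [E]⁻²·(ℏc)²; restore (ℏc)².
1 GeV⁻² → (ℏc)² × (1 GeV in J)⁻² = 3.898e-32 m².
Convert the energy scale: 8.00e3 TeV⁻² = 8.00e-3 GeV⁻².
Result: 8.00e-3 × 3.898e-32 = 3.118e-34 m².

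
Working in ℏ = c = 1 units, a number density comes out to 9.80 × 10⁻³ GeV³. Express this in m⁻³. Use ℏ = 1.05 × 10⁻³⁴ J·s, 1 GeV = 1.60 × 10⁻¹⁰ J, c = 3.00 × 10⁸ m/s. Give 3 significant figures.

1.28 × 10⁴⁵ m⁻³

Number density is [L]⁻³ = [E]³/(ℏc)³.
1 GeV³ → 1/(ℏc)³ × (1 GeV in J)³ = 1.31 × 10⁴⁷ m⁻³.
Result: 9.80 × 10⁻³ × 1.31 × 10⁴⁷ = 1.28 × 10⁴⁵ m⁻³.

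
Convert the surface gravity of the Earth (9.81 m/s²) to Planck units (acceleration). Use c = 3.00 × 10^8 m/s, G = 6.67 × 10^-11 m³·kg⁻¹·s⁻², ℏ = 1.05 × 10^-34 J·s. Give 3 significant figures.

1.76 × 10^-51

Planck acceleration: a_P = √(c⁷/(ℏG)) = 5.59 × 10^51 m/s².
9.81 / 5.59 × 10^51 = 1.76 × 10^-51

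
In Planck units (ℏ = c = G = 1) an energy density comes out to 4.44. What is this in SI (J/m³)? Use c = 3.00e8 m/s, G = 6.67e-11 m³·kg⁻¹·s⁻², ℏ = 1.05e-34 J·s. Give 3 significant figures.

2.08e114 J/m³

One Planck energy density: u_P = c⁷/(ℏG²) = 4.68e113 J/m³.
4.44 × 4.68e113 J/m³ = 2.08e114 J/m³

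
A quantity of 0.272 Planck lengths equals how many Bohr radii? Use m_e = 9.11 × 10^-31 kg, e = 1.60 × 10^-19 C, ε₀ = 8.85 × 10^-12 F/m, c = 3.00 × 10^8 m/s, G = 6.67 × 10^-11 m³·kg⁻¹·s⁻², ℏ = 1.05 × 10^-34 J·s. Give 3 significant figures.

Planck length: ℓ_P = √(ℏG/c³) = 1.61 × 10^-35 m
Bohr radius: a₀ = 4πε₀ℏ²/(m_e e²) = 5.26 × 10^-11 m
0.272 × 1.61 × 10^-35 / 5.26 × 10^-11 = 8.33 × 10^-26

8.33 × 10^-26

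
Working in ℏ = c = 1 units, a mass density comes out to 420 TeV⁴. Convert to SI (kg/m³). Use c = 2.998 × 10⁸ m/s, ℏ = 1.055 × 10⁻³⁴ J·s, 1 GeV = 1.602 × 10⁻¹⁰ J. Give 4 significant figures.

9.727 × 10³⁴ kg/m³

Mass density is [E]/(c²[L]³) = [E]⁴/(ℏ³c⁵).
1 GeV⁴ → 1/(ℏ³c⁵) × (1 GeV in J)⁴ = 2.316 × 10²⁰ kg/m³.
Convert the energy scale: 420 TeV⁴ = 4.20 × 10¹⁴ GeV⁴.
Result: 4.20 × 10¹⁴ × 2.316 × 10²⁰ = 9.727 × 10³⁴ kg/m³.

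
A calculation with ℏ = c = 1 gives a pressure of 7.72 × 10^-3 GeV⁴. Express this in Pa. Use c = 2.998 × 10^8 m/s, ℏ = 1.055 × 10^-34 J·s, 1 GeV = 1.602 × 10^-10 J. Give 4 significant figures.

Pressure is [E]/[L]³ = [E]⁴/(ℏc)³.
1 GeV⁴ → 1/(ℏc)³ × (1 GeV in J)⁴ = 2.082 × 10^37 Pa.
Result: 7.72 × 10^-3 × 2.082 × 10^37 = 1.607 × 10^35 Pa.

1.607 × 10^35 Pa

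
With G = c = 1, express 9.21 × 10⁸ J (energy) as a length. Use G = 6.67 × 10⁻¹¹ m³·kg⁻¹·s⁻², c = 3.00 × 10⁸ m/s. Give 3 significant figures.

7.58 × 10⁻³⁶ m

Energy → length via G/c⁴.
9.21 × 10⁸ J × (G/c⁴) = 7.58 × 10⁻³⁶ m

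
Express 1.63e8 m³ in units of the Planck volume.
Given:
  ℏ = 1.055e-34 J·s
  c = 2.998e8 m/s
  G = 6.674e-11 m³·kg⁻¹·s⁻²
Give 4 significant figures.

3.859e112

Planck volume: V_P = (ℏG/c³)^(3/2) = 4.224e-105 m³.
1.63e8 / 4.224e-105 = 3.859e112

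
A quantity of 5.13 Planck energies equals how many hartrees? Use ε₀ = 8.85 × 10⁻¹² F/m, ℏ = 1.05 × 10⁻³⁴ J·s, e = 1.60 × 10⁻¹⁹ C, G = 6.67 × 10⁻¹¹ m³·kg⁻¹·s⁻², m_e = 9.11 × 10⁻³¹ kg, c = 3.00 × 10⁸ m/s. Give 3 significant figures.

2.29 × 10²⁷

Planck energy: E_P = √(ℏc⁵/G) = 1.96 × 10⁹ J
hartree: E_h = m_e e⁴/(4πε₀ℏ)² = 4.38 × 10⁻¹⁸ J
5.13 × 1.96 × 10⁹ / 4.38 × 10⁻¹⁸ = 2.29 × 10²⁷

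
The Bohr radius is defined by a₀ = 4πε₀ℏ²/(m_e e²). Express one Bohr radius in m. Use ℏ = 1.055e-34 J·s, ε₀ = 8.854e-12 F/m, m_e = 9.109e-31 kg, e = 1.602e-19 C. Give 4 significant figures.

a₀ = 4πε₀ℏ²/(m_e e²)
  = 1.238e-78 / 2.338e-68
  = 5.297e-11 m

5.297e-11 m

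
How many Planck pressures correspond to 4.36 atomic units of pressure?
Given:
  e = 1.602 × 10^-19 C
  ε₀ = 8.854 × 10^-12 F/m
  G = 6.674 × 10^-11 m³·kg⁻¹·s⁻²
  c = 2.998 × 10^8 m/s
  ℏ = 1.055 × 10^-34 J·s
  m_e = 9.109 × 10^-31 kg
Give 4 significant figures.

atomic unit of pressure: P_au = E_h/a₀³ = m_e⁴e¹⁰/((4πε₀)⁵ℏ⁸) = 2.929 × 10^13 Pa
Planck pressure: p_P = c⁷/(ℏG²) = 4.632 × 10^113 Pa
4.36 × 2.929 × 10^13 / 4.632 × 10^113 = 2.757 × 10^-100

2.757 × 10^-100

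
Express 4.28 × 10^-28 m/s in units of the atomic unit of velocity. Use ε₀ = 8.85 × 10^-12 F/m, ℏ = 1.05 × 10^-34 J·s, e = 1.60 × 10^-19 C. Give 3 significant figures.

atomic unit of velocity: v_au = e²/(4πε₀ℏ) = 2.19 × 10^6 m/s.
4.28 × 10^-28 / 2.19 × 10^6 = 1.95 × 10^-34

1.95 × 10^-34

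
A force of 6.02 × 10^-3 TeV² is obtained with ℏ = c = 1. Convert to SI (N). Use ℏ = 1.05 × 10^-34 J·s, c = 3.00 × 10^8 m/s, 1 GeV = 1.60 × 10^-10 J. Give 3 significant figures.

4.89 × 10^9 N

Force is [E]/[L] = [E]²/(ℏc); restore (ℏc)⁻¹.
1 GeV² → 1/(ℏc) × (1 GeV in J)² = 8.13 × 10^5 N.
Convert the energy scale: 6.02 × 10^-3 TeV² = 6.02 × 10^3 GeV².
Result: 6.02 × 10^3 × 8.13 × 10^5 = 4.89 × 10^9 N.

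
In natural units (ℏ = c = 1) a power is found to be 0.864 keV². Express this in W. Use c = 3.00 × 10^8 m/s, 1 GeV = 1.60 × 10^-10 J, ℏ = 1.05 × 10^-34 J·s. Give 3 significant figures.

Power is [E]/[T] = [E]²/ℏ.
1 GeV² → 1/ℏ × (1 GeV in J)² = 2.44 × 10^14 W.
Convert the energy scale: 0.864 keV² = 8.64 × 10^-13 GeV².
Result: 8.64 × 10^-13 × 2.44 × 10^14 = 211 W.

211 W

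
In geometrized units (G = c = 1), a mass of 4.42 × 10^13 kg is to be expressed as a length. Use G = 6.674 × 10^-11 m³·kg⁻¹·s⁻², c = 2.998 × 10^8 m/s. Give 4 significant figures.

3.282 × 10^-14 m

In G = c = 1 units mass has dimensions of length; the conversion factor is G/c².
4.42 × 10^13 kg × (G/c²) = 3.282 × 10^-14 m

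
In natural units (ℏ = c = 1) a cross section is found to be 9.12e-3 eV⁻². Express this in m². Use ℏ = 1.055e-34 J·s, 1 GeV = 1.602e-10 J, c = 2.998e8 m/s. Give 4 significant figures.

Area is [L]² = [E]⁻²·(ℏc)²; restore (ℏc)².
1 GeV⁻² → (ℏc)² × (1 GeV in J)⁻² = 3.898e-32 m².
Convert the energy scale: 9.12e-3 eV⁻² = 9.12e15 GeV⁻².
Result: 9.12e15 × 3.898e-32 = 3.555e-16 m².

3.555e-16 m²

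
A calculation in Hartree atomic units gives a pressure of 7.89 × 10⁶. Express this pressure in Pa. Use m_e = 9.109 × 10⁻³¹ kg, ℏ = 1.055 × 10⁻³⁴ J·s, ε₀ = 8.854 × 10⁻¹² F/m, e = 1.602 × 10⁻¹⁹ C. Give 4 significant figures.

One atomic unit of pressure: P_au = E_h/a₀³ = m_e⁴e¹⁰/((4πε₀)⁵ℏ⁸) = 2.929 × 10¹³ Pa.
7.89 × 10⁶ × 2.929 × 10¹³ Pa = 2.311 × 10²⁰ Pa

2.311 × 10²⁰ Pa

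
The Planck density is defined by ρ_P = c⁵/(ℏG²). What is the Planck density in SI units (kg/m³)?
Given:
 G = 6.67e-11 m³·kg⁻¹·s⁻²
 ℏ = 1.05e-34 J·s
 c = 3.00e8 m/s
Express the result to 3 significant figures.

5.20e96 kg/m³

ρ_P = c⁵/(ℏG²)
  = 2.43e42 / 4.67e-55
  = 5.20e96 kg/m³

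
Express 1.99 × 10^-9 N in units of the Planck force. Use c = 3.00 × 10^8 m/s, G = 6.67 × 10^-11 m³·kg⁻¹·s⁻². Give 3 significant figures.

Planck force: F_P = c⁴/G = 1.21 × 10^44 N.
1.99 × 10^-9 / 1.21 × 10^44 = 1.64 × 10^-53

1.64 × 10^-53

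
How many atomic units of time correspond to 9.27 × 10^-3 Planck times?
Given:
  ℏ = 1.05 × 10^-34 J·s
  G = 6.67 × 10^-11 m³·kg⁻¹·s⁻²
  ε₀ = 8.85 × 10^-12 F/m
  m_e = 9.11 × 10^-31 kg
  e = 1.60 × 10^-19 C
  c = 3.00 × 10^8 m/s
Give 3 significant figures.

Planck time: t_P = √(ℏG/c⁵) = 5.37 × 10^-44 s
atomic unit of time: τ_au = (4πε₀)²ℏ³/(m_e e⁴) = 2.40 × 10^-17 s
9.27 × 10^-3 × 5.37 × 10^-44 / 2.40 × 10^-17 = 2.08 × 10^-29

2.08 × 10^-29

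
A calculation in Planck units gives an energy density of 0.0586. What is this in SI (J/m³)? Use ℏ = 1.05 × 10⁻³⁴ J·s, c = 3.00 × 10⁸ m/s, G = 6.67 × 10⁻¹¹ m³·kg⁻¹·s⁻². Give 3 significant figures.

One Planck energy density: u_P = c⁷/(ℏG²) = 4.68 × 10¹¹³ J/m³.
0.0586 × 4.68 × 10¹¹³ J/m³ = 2.74 × 10¹¹² J/m³

2.74 × 10¹¹² J/m³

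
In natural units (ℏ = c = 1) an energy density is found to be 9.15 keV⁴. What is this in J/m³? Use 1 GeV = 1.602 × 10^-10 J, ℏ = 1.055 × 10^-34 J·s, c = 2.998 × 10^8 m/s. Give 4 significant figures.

1.905 × 10^14 J/m³

[E]/[L]³ = [E]⁴/(ℏc)³; restore (ℏc)⁻³.
1 GeV⁴ → 1/(ℏc)³ × (1 GeV in J)⁴ = 2.082 × 10^37 J/m³.
Convert the energy scale: 9.15 keV⁴ = 9.15 × 10^-24 GeV⁴.
Result: 9.15 × 10^-24 × 2.082 × 10^37 = 1.905 × 10^14 J/m³.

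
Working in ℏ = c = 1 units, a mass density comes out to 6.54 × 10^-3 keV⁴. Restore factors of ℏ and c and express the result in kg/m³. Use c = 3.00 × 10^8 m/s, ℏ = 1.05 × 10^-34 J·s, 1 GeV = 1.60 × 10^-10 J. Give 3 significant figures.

Mass density is [E]/(c²[L]³) = [E]⁴/(ℏ³c⁵).
1 GeV⁴ → 1/(ℏ³c⁵) × (1 GeV in J)⁴ = 2.33 × 10^20 kg/m³.
Convert the energy scale: 6.54 × 10^-3 keV⁴ = 6.54 × 10^-27 GeV⁴.
Result: 6.54 × 10^-27 × 2.33 × 10^20 = 1.52 × 10^-6 kg/m³.

1.52 × 10^-6 kg/m³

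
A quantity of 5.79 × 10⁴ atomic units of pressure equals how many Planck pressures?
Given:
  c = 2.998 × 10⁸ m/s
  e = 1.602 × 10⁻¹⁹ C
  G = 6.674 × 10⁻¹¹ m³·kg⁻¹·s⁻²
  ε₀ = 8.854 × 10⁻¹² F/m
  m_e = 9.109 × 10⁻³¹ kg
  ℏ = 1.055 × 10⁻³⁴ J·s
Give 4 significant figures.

atomic unit of pressure: P_au = E_h/a₀³ = m_e⁴e¹⁰/((4πε₀)⁵ℏ⁸) = 2.929 × 10¹³ Pa
Planck pressure: p_P = c⁷/(ℏG²) = 4.632 × 10¹¹³ Pa
5.79 × 10⁴ × 2.929 × 10¹³ / 4.632 × 10¹¹³ = 3.661 × 10⁻⁹⁶

3.661 × 10⁻⁹⁶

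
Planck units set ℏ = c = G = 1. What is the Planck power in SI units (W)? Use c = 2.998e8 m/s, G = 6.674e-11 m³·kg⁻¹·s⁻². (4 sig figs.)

From ℏ = c = G = 1 the power scale is P_P = c⁵/G.
  = 2.422e42 / 6.674e-11
  = 3.629e52 W

3.629e52 W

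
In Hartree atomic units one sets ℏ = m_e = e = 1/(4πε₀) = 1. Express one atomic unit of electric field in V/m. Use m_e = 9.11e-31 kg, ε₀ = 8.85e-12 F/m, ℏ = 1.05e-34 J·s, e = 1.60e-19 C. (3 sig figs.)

E_au = E_h/(e a₀) = m_e²e⁵/((4πε₀)³ℏ⁴)
E_h = 4.38e-18 J
a₀ = 5.26e-11 m
E_h/(e·a₀) = 5.20e11 V/m

5.20e11 V/m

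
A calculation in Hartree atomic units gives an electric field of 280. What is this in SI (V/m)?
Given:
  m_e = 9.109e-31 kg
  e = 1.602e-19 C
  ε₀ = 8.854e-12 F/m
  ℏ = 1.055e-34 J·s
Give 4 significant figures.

One atomic unit of electric field: E_au = E_h/(e a₀) = m_e²e⁵/((4πε₀)³ℏ⁴) = 5.131e11 V/m.
280 × 5.131e11 V/m = 1.437e14 V/m

1.437e14 V/m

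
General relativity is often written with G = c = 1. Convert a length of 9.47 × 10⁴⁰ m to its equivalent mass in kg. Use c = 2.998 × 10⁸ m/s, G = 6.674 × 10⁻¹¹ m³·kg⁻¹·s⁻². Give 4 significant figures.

Length → mass via c²/G.
9.47 × 10⁴⁰ m × (c²/G) = 1.275 × 10⁶⁸ kg

1.275 × 10⁶⁸ kg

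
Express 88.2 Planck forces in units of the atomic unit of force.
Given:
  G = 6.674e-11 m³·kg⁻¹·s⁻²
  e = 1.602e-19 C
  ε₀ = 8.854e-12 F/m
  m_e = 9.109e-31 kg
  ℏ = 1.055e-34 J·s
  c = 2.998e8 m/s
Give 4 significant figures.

1.299e53

Planck force: F_P = c⁴/G = 1.210e44 N
atomic unit of force: F_au = E_h/a₀ = m_e²e⁶/((4πε₀)³ℏ⁴) = 8.220e-8 N
88.2 × 1.210e44 / 8.220e-8 = 1.299e53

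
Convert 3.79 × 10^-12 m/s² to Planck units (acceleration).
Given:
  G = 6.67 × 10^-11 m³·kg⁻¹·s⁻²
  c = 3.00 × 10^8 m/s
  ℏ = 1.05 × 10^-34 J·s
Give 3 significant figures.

Planck acceleration: a_P = √(c⁷/(ℏG)) = 5.59 × 10^51 m/s².
3.79 × 10^-12 / 5.59 × 10^51 = 6.78 × 10^-64

6.78 × 10^-64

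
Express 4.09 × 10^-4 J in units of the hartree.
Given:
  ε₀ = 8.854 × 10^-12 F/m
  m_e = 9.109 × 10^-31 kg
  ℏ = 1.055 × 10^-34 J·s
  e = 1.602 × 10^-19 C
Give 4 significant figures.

hartree: E_h = m_e e⁴/(4πε₀ℏ)² = 4.354 × 10^-18 J.
4.09 × 10^-4 / 4.354 × 10^-18 = 9.393 × 10^13

9.393 × 10^13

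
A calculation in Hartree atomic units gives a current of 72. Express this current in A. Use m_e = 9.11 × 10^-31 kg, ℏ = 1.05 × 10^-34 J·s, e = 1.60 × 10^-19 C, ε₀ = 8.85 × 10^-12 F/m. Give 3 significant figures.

0.480 A

One atomic unit of electric current: I_au = e E_h/ℏ = m_e e⁵/((4πε₀)²ℏ³) = 6.67 × 10^-3 A.
72 × 6.67 × 10^-3 A = 0.480 A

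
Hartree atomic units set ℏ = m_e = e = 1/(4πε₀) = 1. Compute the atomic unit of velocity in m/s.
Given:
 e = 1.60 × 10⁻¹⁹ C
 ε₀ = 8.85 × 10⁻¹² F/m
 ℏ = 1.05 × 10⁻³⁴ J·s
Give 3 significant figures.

Dimensional analysis gives v_au = e²/(4πε₀ℏ).
  = 2.56 × 10⁻³⁸ / 1.17 × 10⁻⁴⁴
  = 2.19 × 10⁶ m/s

2.19 × 10⁶ m/s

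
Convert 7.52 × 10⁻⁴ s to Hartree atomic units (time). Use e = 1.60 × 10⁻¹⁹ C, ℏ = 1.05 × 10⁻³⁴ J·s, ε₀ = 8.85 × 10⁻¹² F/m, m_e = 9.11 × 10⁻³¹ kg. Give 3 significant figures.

3.14 × 10¹³

atomic unit of time: τ_au = (4πε₀)²ℏ³/(m_e e⁴) = 2.40 × 10⁻¹⁷ s.
7.52 × 10⁻⁴ / 2.40 × 10⁻¹⁷ = 3.14 × 10¹³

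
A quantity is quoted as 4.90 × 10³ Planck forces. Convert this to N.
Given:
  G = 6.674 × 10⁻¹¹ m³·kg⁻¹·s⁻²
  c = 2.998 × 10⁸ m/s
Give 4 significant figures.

One Planck force: F_P = c⁴/G = 1.210 × 10⁴⁴ N.
4.90 × 10³ × 1.210 × 10⁴⁴ N = 5.931 × 10⁴⁷ N

5.931 × 10⁴⁷ N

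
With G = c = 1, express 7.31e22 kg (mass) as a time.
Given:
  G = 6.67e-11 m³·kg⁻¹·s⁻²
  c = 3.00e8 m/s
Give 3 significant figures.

1.81e-13 s

Mass → time via G/c³.
7.31e22 kg × (G/c³) = 1.81e-13 s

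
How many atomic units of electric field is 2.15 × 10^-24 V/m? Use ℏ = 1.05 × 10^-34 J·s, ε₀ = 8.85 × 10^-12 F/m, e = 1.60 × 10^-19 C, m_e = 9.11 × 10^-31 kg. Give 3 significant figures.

4.13 × 10^-36

atomic unit of electric field: E_au = E_h/(e a₀) = m_e²e⁵/((4πε₀)³ℏ⁴) = 5.20 × 10^11 V/m.
2.15 × 10^-24 / 5.20 × 10^11 = 4.13 × 10^-36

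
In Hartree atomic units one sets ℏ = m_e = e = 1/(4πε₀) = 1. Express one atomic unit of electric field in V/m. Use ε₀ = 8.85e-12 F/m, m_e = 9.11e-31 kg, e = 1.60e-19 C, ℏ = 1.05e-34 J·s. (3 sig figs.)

5.20e11 V/m

E_au = E_h/(e a₀) = m_e²e⁵/((4πε₀)³ℏ⁴)
E_h = 4.38e-18 J
a₀ = 5.26e-11 m
E_h/(e·a₀) = 5.20e11 V/m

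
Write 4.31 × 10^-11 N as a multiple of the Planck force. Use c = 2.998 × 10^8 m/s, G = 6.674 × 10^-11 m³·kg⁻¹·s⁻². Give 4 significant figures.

3.561 × 10^-55

Planck force: F_P = c⁴/G = 1.210 × 10^44 N.
4.31 × 10^-11 / 1.210 × 10^44 = 3.561 × 10^-55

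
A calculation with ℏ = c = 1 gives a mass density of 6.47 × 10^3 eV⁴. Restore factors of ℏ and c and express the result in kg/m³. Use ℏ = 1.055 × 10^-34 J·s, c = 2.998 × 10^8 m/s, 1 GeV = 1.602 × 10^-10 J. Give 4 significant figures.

Mass density is [E]/(c²[L]³) = [E]⁴/(ℏ³c⁵).
1 GeV⁴ → 1/(ℏ³c⁵) × (1 GeV in J)⁴ = 2.316 × 10^20 kg/m³.
Convert the energy scale: 6.47 × 10^3 eV⁴ = 6.47 × 10^-33 GeV⁴.
Result: 6.47 × 10^-33 × 2.316 × 10^20 = 1.498 × 10^-12 kg/m³.

1.498 × 10^-12 kg/m³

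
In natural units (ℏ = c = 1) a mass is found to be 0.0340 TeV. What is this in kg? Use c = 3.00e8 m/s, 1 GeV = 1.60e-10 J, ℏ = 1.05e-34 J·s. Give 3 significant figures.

6.04e-26 kg

Mass is [E]/c²; divide by c².
1 GeV → 1/c² × (1 GeV in J) = 1.78e-27 kg.
Convert the energy scale: 0.0340 TeV = 34 GeV.
Result: 34 × 1.78e-27 = 6.04e-26 kg.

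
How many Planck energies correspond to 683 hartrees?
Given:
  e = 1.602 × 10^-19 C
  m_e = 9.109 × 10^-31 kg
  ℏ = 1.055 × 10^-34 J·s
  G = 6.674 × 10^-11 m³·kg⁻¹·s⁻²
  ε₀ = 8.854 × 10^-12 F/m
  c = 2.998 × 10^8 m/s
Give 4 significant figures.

hartree: E_h = m_e e⁴/(4πε₀ℏ)² = 4.354 × 10^-18 J
Planck energy: E_P = √(ℏc⁵/G) = 1.957 × 10^9 J
683 × 4.354 × 10^-18 / 1.957 × 10^9 = 1.520 × 10^-24

1.520 × 10^-24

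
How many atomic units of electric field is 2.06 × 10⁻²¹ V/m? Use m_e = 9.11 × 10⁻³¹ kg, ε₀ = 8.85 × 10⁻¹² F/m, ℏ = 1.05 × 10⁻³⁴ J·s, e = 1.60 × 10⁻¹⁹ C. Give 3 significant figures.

3.96 × 10⁻³³

atomic unit of electric field: E_au = E_h/(e a₀) = m_e²e⁵/((4πε₀)³ℏ⁴) = 5.20 × 10¹¹ V/m.
2.06 × 10⁻²¹ / 5.20 × 10¹¹ = 3.96 × 10⁻³³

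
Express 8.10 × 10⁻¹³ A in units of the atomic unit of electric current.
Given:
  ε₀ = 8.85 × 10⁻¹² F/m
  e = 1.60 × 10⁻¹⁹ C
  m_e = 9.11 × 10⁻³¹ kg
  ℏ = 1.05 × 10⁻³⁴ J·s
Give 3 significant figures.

1.21 × 10⁻¹⁰

atomic unit of electric current: I_au = e E_h/ℏ = m_e e⁵/((4πε₀)²ℏ³) = 6.67 × 10⁻³ A.
8.10 × 10⁻¹³ / 6.67 × 10⁻³ = 1.21 × 10⁻¹⁰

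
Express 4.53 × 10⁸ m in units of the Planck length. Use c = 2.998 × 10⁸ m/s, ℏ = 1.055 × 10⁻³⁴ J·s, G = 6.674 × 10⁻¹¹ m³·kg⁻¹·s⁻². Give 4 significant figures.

2.802 × 10⁴³

Planck length: ℓ_P = √(ℏG/c³) = 1.616 × 10⁻³⁵ m.
4.53 × 10⁸ / 1.616 × 10⁻³⁵ = 2.802 × 10⁴³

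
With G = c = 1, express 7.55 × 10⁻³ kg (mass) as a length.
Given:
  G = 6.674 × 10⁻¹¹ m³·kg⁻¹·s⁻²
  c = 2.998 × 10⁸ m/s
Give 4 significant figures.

5.606 × 10⁻³⁰ m

In G = c = 1 units mass has dimensions of length; the conversion factor is G/c².
7.55 × 10⁻³ kg × (G/c²) = 5.606 × 10⁻³⁰ m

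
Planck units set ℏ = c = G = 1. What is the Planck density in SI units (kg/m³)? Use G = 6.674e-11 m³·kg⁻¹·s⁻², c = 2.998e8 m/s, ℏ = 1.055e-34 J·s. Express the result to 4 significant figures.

From ℏ = c = G = 1 the density scale is ρ_P = c⁵/(ℏG²).
  = 2.422e42 / 4.699e-55
  = 5.154e96 kg/m³

5.154e96 kg/m³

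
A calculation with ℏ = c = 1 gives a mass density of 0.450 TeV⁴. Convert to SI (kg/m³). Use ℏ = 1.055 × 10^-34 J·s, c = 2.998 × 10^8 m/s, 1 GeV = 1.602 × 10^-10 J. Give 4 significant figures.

1.042 × 10^32 kg/m³

Mass density is [E]/(c²[L]³) = [E]⁴/(ℏ³c⁵).
1 GeV⁴ → 1/(ℏ³c⁵) × (1 GeV in J)⁴ = 2.316 × 10^20 kg/m³.
Convert the energy scale: 0.450 TeV⁴ = 4.50 × 10^11 GeV⁴.
Result: 4.50 × 10^11 × 2.316 × 10^20 = 1.042 × 10^32 kg/m³.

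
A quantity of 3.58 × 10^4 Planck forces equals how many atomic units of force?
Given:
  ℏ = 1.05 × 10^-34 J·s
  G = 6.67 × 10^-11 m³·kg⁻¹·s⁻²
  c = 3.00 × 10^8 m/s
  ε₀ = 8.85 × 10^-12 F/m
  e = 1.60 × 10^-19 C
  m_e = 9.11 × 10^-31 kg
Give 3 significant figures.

Planck force: F_P = c⁴/G = 1.21 × 10^44 N
atomic unit of force: F_au = E_h/a₀ = m_e²e⁶/((4πε₀)³ℏ⁴) = 8.33 × 10^-8 N
3.58 × 10^4 × 1.21 × 10^44 / 8.33 × 10^-8 = 5.22 × 10^55

5.22 × 10^55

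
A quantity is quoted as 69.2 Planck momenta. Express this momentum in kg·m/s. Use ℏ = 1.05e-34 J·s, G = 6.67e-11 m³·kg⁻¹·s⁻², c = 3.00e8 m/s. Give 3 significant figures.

One Planck momentum: p_P = √(ℏc³/G) = 6.52 kg·m/s.
69.2 × 6.52 kg·m/s = 451 kg·m/s

451 kg·m/s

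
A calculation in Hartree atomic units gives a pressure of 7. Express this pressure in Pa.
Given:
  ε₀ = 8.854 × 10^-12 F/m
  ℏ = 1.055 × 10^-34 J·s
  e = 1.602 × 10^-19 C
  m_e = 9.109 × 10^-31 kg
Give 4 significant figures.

2.050 × 10^14 Pa

One atomic unit of pressure: P_au = E_h/a₀³ = m_e⁴e¹⁰/((4πε₀)⁵ℏ⁸) = 2.929 × 10^13 Pa.
7 × 2.929 × 10^13 Pa = 2.050 × 10^14 Pa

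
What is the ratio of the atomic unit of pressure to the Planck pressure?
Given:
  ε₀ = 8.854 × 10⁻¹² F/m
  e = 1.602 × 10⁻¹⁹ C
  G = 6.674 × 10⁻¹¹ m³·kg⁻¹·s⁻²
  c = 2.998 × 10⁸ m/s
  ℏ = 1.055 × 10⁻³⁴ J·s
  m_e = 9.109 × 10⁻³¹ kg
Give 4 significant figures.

atomic unit of pressure: P_au = E_h/a₀³ = m_e⁴e¹⁰/((4πε₀)⁵ℏ⁸) = 2.929 × 10¹³ Pa
Planck pressure: p_P = c⁷/(ℏG²) = 4.632 × 10¹¹³ Pa
ratio = 2.929 × 10¹³ / 4.632 × 10¹¹³ = 6.323 × 10⁻¹⁰¹

6.323 × 10⁻¹⁰¹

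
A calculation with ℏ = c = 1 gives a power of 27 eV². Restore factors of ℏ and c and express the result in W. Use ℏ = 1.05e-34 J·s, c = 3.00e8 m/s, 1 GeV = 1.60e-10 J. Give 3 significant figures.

6.58e-3 W

Power is [E]/[T] = [E]²/ℏ.
1 GeV² → 1/ℏ × (1 GeV in J)² = 2.44e14 W.
Convert the energy scale: 27 eV² = 2.70e-17 GeV².
Result: 2.70e-17 × 2.44e14 = 6.58e-3 W.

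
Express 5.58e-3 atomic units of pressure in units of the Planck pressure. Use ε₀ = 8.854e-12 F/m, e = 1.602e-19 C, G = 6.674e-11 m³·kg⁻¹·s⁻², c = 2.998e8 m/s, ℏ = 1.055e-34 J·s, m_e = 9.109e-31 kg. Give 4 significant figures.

atomic unit of pressure: P_au = E_h/a₀³ = m_e⁴e¹⁰/((4πε₀)⁵ℏ⁸) = 2.929e13 Pa
Planck pressure: p_P = c⁷/(ℏG²) = 4.632e113 Pa
5.58e-3 × 2.929e13 / 4.632e113 = 3.528e-103

3.528e-103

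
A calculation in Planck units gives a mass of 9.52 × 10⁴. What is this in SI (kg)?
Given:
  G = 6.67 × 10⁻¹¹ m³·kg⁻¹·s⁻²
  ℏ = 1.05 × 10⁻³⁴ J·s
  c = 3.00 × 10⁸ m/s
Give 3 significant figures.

One Planck mass: m_P = √(ℏc/G) = 2.17 × 10⁻⁸ kg.
9.52 × 10⁴ × 2.17 × 10⁻⁸ kg = 2.07 × 10⁻³ kg

2.07 × 10⁻³ kg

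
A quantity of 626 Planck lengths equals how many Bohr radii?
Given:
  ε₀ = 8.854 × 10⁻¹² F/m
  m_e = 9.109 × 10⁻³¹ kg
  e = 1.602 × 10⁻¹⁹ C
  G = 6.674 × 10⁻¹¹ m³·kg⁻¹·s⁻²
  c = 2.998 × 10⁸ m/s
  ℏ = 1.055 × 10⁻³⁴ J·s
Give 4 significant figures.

1.910 × 10⁻²²

Planck length: ℓ_P = √(ℏG/c³) = 1.616 × 10⁻³⁵ m
Bohr radius: a₀ = 4πε₀ℏ²/(m_e e²) = 5.297 × 10⁻¹¹ m
626 × 1.616 × 10⁻³⁵ / 5.297 × 10⁻¹¹ = 1.910 × 10⁻²²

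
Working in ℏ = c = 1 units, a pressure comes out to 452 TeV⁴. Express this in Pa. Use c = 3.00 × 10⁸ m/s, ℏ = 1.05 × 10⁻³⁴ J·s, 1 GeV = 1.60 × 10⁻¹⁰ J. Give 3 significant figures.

9.48 × 10⁵¹ Pa

Pressure is [E]/[L]³ = [E]⁴/(ℏc)³.
1 GeV⁴ → 1/(ℏc)³ × (1 GeV in J)⁴ = 2.10 × 10³⁷ Pa.
Convert the energy scale: 452 TeV⁴ = 4.52 × 10¹⁴ GeV⁴.
Result: 4.52 × 10¹⁴ × 2.10 × 10³⁷ = 9.48 × 10⁵¹ Pa.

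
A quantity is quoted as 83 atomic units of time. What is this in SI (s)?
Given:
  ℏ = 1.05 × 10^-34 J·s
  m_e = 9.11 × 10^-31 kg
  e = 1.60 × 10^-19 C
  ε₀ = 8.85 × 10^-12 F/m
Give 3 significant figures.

1.99 × 10^-15 s

One atomic unit of time: τ_au = (4πε₀)²ℏ³/(m_e e⁴) = 2.40 × 10^-17 s.
83 × 2.40 × 10^-17 s = 1.99 × 10^-15 s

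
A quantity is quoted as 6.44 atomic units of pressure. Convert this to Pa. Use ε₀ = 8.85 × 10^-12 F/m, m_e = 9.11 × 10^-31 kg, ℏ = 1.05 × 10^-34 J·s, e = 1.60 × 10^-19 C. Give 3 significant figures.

One atomic unit of pressure: P_au = E_h/a₀³ = m_e⁴e¹⁰/((4πε₀)⁵ℏ⁸) = 3.01 × 10^13 Pa.
6.44 × 3.01 × 10^13 Pa = 1.94 × 10^14 Pa

1.94 × 10^14 Pa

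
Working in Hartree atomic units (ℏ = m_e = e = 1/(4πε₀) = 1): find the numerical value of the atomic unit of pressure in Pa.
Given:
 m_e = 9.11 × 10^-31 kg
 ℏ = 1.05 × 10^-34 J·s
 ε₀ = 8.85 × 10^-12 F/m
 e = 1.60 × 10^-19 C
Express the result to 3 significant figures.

3.01 × 10^13 Pa

From ℏ = m_e = e = 1/(4πε₀) = 1 the pressure scale is P_au = E_h/a₀³ = m_e⁴e¹⁰/((4πε₀)⁵ℏ⁸).
E_h = 4.38 × 10^-18 J
a₀ = 5.26 × 10^-11 m
E_h/a₀³ = 3.01 × 10^13 Pa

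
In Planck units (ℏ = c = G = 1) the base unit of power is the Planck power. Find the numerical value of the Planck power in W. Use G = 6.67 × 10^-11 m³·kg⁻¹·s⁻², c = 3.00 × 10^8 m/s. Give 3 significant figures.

P_P = c⁵/G
  = 2.43 × 10^42 / 6.67 × 10^-11
  = 3.64 × 10^52 W

3.64 × 10^52 W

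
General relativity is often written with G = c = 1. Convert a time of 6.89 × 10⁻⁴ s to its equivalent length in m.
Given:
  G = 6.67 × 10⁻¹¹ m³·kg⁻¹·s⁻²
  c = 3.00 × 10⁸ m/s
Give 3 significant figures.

Time → length via c.
6.89 × 10⁻⁴ s × (c) = 2.07 × 10⁵ m

2.07 × 10⁵ m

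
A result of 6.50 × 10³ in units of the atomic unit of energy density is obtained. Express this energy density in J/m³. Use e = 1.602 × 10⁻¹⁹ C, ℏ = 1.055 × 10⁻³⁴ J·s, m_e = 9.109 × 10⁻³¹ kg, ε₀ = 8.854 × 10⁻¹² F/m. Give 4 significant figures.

1.904 × 10¹⁷ J/m³

One atomic unit of energy density: u_au = E_h/a₀³ = m_e⁴e¹⁰/((4πε₀)⁵ℏ⁸) = 2.929 × 10¹³ J/m³.
6.50 × 10³ × 2.929 × 10¹³ J/m³ = 1.904 × 10¹⁷ J/m³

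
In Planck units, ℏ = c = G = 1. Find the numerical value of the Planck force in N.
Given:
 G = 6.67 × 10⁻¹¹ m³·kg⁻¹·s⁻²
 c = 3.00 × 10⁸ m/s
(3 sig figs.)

The unique combination of the constants set to 1 with dimensions of force is F_P = c⁴/G.
  = 8.10 × 10³³ / 6.67 × 10⁻¹¹
  = 1.21 × 10⁴⁴ N

1.21 × 10⁴⁴ N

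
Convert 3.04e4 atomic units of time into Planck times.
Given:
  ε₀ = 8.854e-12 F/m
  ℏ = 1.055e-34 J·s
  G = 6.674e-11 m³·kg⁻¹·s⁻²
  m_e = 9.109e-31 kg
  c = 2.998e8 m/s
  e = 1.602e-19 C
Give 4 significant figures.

1.366e31

atomic unit of time: τ_au = (4πε₀)²ℏ³/(m_e e⁴) = 2.423e-17 s
Planck time: t_P = √(ℏG/c⁵) = 5.392e-44 s
3.04e4 × 2.423e-17 / 5.392e-44 = 1.366e31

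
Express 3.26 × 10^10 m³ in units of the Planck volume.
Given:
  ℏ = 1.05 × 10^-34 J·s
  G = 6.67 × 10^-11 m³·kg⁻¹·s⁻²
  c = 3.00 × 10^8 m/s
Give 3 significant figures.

7.80 × 10^114

Planck volume: V_P = (ℏG/c³)^(3/2) = 4.18 × 10^-105 m³.
3.26 × 10^10 / 4.18 × 10^-105 = 7.80 × 10^114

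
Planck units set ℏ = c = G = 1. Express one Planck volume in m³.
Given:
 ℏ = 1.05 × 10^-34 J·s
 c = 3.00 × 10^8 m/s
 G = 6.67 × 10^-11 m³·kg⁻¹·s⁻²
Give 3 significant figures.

From ℏ = c = G = 1 the volume scale is V_P = (ℏG/c³)^(3/2).
  = √(1.75 × 10^-209)
  = 4.18 × 10^-105 m³

4.18 × 10^-105 m³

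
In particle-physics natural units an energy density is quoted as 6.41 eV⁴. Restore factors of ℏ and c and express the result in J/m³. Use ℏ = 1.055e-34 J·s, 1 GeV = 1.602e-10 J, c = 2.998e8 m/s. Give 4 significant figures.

133.4 J/m³

[E]/[L]³ = [E]⁴/(ℏc)³; restore (ℏc)⁻³.
1 GeV⁴ → 1/(ℏc)³ × (1 GeV in J)⁴ = 2.082e37 J/m³.
Convert the energy scale: 6.41 eV⁴ = 6.41e-36 GeV⁴.
Result: 6.41e-36 × 2.082e37 = 133.4 J/m³.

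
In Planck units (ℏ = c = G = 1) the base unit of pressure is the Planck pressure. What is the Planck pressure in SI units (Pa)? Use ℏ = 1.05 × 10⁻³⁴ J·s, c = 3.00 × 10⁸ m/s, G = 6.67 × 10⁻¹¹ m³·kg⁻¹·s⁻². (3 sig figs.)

p_P = c⁷/(ℏG²)
  = 2.19 × 10⁵⁹ / 4.67 × 10⁻⁵⁵
  = 4.68 × 10¹¹³ Pa

4.68 × 10¹¹³ Pa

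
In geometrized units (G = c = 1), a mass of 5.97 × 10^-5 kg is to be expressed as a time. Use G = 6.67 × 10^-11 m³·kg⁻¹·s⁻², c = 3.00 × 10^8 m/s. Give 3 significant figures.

Mass → time via G/c³.
5.97 × 10^-5 kg × (G/c³) = 1.47 × 10^-40 s

1.47 × 10^-40 s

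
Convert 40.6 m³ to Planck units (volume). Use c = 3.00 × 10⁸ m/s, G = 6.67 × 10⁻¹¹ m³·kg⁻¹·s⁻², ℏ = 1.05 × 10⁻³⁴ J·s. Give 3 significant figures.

9.72 × 10¹⁰⁵

Planck volume: V_P = (ℏG/c³)^(3/2) = 4.18 × 10⁻¹⁰⁵ m³.
40.6 / 4.18 × 10⁻¹⁰⁵ = 9.72 × 10¹⁰⁵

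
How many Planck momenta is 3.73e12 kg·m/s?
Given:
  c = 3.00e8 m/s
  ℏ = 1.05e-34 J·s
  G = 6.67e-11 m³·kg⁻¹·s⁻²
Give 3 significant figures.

Planck momentum: p_P = √(ℏc³/G) = 6.52 kg·m/s.
3.73e12 / 6.52 = 5.72e11

5.72e11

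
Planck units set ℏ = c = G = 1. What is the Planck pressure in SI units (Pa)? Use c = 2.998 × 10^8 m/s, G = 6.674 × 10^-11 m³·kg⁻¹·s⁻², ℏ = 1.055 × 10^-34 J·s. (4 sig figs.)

4.632 × 10^113 Pa

From ℏ = c = G = 1 the pressure scale is p_P = c⁷/(ℏG²).
  = 2.177 × 10^59 / 4.699 × 10^-55
  = 4.632 × 10^113 Pa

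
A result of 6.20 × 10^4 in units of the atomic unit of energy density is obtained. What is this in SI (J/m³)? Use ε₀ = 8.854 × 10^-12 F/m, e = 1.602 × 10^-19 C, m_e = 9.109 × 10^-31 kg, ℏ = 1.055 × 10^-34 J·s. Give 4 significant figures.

1.816 × 10^18 J/m³

One atomic unit of energy density: u_au = E_h/a₀³ = m_e⁴e¹⁰/((4πε₀)⁵ℏ⁸) = 2.929 × 10^13 J/m³.
6.20 × 10^4 × 2.929 × 10^13 J/m³ = 1.816 × 10^18 J/m³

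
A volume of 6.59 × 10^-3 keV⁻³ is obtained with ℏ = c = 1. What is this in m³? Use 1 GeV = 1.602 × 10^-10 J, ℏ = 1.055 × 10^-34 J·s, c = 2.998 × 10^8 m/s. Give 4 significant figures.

Volume is [L]³ = [E]⁻³·(ℏc)³.
1 GeV⁻³ → (ℏc)³ × (1 GeV in J)⁻³ = 7.696 × 10^-48 m³.
Convert the energy scale: 6.59 × 10^-3 keV⁻³ = 6.59 × 10^15 GeV⁻³.
Result: 6.59 × 10^15 × 7.696 × 10^-48 = 5.072 × 10^-32 m³.

5.072 × 10^-32 m³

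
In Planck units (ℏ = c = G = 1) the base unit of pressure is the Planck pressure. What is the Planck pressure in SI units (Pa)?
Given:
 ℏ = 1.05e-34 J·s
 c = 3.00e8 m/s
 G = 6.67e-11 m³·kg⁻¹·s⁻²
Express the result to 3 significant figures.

p_P = c⁷/(ℏG²)
  = 2.19e59 / 4.67e-55
  = 4.68e113 Pa

4.68e113 Pa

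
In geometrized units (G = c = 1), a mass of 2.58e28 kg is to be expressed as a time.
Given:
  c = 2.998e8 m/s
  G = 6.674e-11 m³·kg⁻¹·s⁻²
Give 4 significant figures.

Mass → time via G/c³.
2.58e28 kg × (G/c³) = 6.390e-8 s

6.390e-8 s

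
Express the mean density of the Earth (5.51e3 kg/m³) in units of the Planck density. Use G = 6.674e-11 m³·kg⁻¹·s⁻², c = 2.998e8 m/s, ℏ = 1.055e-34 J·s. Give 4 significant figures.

Planck density: ρ_P = c⁵/(ℏG²) = 5.154e96 kg/m³.
5.51e3 / 5.154e96 = 1.069e-93

1.069e-93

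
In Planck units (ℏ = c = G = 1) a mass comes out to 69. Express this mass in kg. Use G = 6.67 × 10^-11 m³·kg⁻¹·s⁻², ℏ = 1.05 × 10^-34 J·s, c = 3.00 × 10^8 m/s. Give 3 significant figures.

One Planck mass: m_P = √(ℏc/G) = 2.17 × 10^-8 kg.
69 × 2.17 × 10^-8 kg = 1.50 × 10^-6 kg

1.50 × 10^-6 kg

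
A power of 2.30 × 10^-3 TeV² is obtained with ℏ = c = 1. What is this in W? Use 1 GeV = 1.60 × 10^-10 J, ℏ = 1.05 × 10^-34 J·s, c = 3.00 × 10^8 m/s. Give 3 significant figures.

5.61 × 10^17 W

Power is [E]/[T] = [E]²/ℏ.
1 GeV² → 1/ℏ × (1 GeV in J)² = 2.44 × 10^14 W.
Convert the energy scale: 2.30 × 10^-3 TeV² = 2.30 × 10^3 GeV².
Result: 2.30 × 10^3 × 2.44 × 10^14 = 5.61 × 10^17 W.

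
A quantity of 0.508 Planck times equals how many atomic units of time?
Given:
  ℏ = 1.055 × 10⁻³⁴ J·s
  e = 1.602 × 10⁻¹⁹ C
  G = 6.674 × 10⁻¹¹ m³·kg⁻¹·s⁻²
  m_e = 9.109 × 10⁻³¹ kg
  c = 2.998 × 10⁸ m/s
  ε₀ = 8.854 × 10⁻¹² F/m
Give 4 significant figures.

1.130 × 10⁻²⁷

Planck time: t_P = √(ℏG/c⁵) = 5.392 × 10⁻⁴⁴ s
atomic unit of time: τ_au = (4πε₀)²ℏ³/(m_e e⁴) = 2.423 × 10⁻¹⁷ s
0.508 × 5.392 × 10⁻⁴⁴ / 2.423 × 10⁻¹⁷ = 1.130 × 10⁻²⁷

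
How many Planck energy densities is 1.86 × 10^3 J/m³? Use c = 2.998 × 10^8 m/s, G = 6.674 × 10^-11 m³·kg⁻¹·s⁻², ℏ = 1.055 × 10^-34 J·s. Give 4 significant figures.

Planck energy density: u_P = c⁷/(ℏG²) = 4.632 × 10^113 J/m³.
1.86 × 10^3 / 4.632 × 10^113 = 4.015 × 10^-111

4.015 × 10^-111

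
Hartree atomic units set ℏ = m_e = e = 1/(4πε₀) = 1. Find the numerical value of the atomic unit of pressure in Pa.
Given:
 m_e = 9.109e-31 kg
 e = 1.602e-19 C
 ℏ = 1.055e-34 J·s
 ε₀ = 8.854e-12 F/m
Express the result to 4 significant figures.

2.929e13 Pa

The unique combination of the constants set to 1 with dimensions of pressure is P_au = E_h/a₀³ = m_e⁴e¹⁰/((4πε₀)⁵ℏ⁸).
E_h = 4.354e-18 J
a₀ = 5.297e-11 m
E_h/a₀³ = 2.929e13 Pa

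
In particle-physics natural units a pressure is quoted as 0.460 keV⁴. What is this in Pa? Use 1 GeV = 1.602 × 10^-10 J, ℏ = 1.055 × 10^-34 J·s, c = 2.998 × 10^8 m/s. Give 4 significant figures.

Pressure is [E]/[L]³ = [E]⁴/(ℏc)³.
1 GeV⁴ → 1/(ℏc)³ × (1 GeV in J)⁴ = 2.082 × 10^37 Pa.
Convert the energy scale: 0.460 keV⁴ = 4.60 × 10^-25 GeV⁴.
Result: 4.60 × 10^-25 × 2.082 × 10^37 = 9.575 × 10^12 Pa.

9.575 × 10^12 Pa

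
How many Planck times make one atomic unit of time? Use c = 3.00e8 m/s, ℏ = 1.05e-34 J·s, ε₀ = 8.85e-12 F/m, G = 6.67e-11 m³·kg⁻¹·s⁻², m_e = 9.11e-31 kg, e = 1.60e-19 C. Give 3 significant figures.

atomic unit of time: τ_au = (4πε₀)²ℏ³/(m_e e⁴) = 2.40e-17 s
Planck time: t_P = √(ℏG/c⁵) = 5.37e-44 s
ratio = 2.40e-17 / 5.37e-44 = 4.47e26

4.47e26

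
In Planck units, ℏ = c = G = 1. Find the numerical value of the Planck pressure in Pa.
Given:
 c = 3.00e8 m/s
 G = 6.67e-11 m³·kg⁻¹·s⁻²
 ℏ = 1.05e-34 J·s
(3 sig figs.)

From ℏ = c = G = 1 the pressure scale is p_P = c⁷/(ℏG²).
  = 2.19e59 / 4.67e-55
  = 4.68e113 Pa

4.68e113 Pa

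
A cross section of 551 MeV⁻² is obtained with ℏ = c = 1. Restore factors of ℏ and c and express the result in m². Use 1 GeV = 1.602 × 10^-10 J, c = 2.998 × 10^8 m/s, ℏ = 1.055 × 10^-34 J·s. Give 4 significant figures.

2.148 × 10^-23 m²

Area is [L]² = [E]⁻²·(ℏc)²; restore (ℏc)².
1 GeV⁻² → (ℏc)² × (1 GeV in J)⁻² = 3.898 × 10^-32 m².
Convert the energy scale: 551 MeV⁻² = 5.51 × 10^8 GeV⁻².
Result: 5.51 × 10^8 × 3.898 × 10^-32 = 2.148 × 10^-23 m².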